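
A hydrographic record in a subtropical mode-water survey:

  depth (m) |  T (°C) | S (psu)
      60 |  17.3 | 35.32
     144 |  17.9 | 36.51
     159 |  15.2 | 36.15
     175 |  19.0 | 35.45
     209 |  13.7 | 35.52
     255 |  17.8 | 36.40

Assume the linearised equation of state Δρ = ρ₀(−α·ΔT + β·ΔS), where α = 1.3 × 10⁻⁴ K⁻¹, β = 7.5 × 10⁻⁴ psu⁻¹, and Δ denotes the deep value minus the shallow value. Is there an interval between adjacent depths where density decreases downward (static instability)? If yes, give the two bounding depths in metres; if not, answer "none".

159–175 m

Evaluate Δρ/ρ₀ = −αΔT + βΔS across each adjacent pair:
  60–144 m: −αΔT+βΔS = −(1.3 × 10⁻⁴)(+0.6)+(7.5 × 10⁻⁴)(+1.19) = 8.1 × 10⁻⁴ → stable
  144–159 m: −αΔT+βΔS = −(1.3 × 10⁻⁴)(-2.7)+(7.5 × 10⁻⁴)(-0.36) = 8.1 × 10⁻⁵ → stable
  159–175 m: −αΔT+βΔS = −(1.3 × 10⁻⁴)(+3.8)+(7.5 × 10⁻⁴)(-0.70) = -1.0 × 10⁻³ → UNSTABLE
  175–209 m: −αΔT+βΔS = −(1.3 × 10⁻⁴)(-5.3)+(7.5 × 10⁻⁴)(+0.07) = 7.4 × 10⁻⁴ → stable
  209–255 m: −αΔT+βΔS = −(1.3 × 10⁻⁴)(+4.1)+(7.5 × 10⁻⁴)(+0.88) = 1.3 × 10⁻⁴ → stable
The 159–175 m interval has Δρ < 0: lighter water underlies denser water.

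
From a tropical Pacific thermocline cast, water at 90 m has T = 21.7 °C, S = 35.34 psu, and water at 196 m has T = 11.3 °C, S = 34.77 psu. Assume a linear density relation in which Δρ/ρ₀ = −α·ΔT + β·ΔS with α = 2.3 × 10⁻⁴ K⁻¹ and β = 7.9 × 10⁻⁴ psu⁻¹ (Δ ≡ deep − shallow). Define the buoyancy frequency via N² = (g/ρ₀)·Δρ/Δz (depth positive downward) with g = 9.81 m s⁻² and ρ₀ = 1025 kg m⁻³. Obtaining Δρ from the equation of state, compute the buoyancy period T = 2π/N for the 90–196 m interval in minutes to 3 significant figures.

ΔT = -10.4 K, ΔS = -0.57 psu (deep − shallow).
Δρ/ρ₀ = −αΔT + βΔS = 2.392 × 10⁻³ − 4.503 × 10⁻⁴ = 1.9417 × 10⁻³, so Δρ ≈ 1.990 kg m⁻³.
N² = (g/ρ₀)·Δρ/Δz = g·(Δρ/ρ₀)/Δz = 9.81 × 1.9417 × 10⁻³ / 106 = 1.7970 × 10⁻⁴ s⁻².
N = √(1.7970 × 10⁻⁴) = 0.013405 rad s⁻¹ → T = 2π/N = 468.72 s = 7.8120 min ≈ 7.81 min.

7.81 min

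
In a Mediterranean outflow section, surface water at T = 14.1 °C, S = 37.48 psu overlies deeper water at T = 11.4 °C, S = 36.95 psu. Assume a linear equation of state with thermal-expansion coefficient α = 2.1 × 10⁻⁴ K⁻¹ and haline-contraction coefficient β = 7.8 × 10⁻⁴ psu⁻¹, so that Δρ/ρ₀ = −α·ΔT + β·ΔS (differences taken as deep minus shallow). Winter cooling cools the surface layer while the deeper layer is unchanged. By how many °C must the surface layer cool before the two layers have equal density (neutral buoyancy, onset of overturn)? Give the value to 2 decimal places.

0.73 °C

Neutral buoyancy requires Δρ = 0, i.e. −α(T_deep − T_surf′) + β(S_deep − S_surf) = 0.
T_surf′ = T_deep − (β/α)·ΔS = 11.4 − (7.8 × 10⁻⁴/2.1 × 10⁻⁴)·(-0.53) = 13.3686 °C.
Cooling required: 14.1 − (13.3686) = 0.7314 °C.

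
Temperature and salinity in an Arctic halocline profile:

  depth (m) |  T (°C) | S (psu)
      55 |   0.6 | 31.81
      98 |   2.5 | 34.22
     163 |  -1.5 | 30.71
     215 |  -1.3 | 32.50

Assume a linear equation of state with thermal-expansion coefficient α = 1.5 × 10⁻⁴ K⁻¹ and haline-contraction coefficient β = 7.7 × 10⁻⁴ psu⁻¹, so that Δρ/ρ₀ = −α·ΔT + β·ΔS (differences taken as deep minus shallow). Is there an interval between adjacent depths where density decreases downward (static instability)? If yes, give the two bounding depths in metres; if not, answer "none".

98–163 m

Evaluate Δρ/ρ₀ = −αΔT + βΔS across each adjacent pair:
  55–98 m: −αΔT+βΔS = −(1.5 × 10⁻⁴)(+1.9)+(7.7 × 10⁻⁴)(+2.41) = 1.6 × 10⁻³ → stable
  98–163 m: −αΔT+βΔS = −(1.5 × 10⁻⁴)(-4.0)+(7.7 × 10⁻⁴)(-3.51) = -2.1 × 10⁻³ → UNSTABLE
  163–215 m: −αΔT+βΔS = −(1.5 × 10⁻⁴)(+0.2)+(7.7 × 10⁻⁴)(+1.79) = 1.3 × 10⁻³ → stable
The 98–163 m interval has Δρ < 0: lighter water underlies denser water.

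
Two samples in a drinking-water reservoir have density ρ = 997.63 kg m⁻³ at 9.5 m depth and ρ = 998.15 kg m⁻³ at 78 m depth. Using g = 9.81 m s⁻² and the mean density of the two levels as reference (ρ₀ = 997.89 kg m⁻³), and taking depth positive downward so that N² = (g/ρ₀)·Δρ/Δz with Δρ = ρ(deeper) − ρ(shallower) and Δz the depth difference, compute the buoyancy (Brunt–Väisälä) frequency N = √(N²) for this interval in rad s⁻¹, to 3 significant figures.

Δρ = 998.15 − 997.63 = 0.52 kg m⁻³ over Δz = 78 − 9.5 = 68.5 m.
N² = (9.81/997.89) × (0.52/68.5) = 7.4628 × 10⁻⁵ s⁻².
N = √(7.4628 × 10⁻⁵) = 8.6387 × 10⁻³ rad s⁻¹ ≈ 8.64 × 10⁻³ rad s⁻¹.

8.64 × 10⁻³ rad s⁻¹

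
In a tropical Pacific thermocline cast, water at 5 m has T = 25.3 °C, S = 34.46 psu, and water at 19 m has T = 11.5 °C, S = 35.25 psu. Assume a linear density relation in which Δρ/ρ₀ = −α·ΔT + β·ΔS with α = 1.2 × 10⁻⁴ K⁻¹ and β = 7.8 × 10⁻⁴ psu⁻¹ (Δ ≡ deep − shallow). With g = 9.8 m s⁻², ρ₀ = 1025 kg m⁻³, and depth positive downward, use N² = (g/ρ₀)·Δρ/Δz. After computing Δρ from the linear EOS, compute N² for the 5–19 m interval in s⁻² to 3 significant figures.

ΔT = -13.8 K, ΔS = +0.79 psu (deep − shallow).
Δρ/ρ₀ = −αΔT + βΔS = 1.656 × 10⁻³ + 6.162 × 10⁻⁴ = 2.2722 × 10⁻³, so Δρ ≈ 2.329 kg m⁻³.
N² = (g/ρ₀)·Δρ/Δz = g·(Δρ/ρ₀)/Δz = 9.8 × 2.2722 × 10⁻³ / 14 = 1.5905 × 10⁻³ s⁻² ≈ 1.59 × 10⁻³ s⁻².

1.59 × 10⁻³ s⁻²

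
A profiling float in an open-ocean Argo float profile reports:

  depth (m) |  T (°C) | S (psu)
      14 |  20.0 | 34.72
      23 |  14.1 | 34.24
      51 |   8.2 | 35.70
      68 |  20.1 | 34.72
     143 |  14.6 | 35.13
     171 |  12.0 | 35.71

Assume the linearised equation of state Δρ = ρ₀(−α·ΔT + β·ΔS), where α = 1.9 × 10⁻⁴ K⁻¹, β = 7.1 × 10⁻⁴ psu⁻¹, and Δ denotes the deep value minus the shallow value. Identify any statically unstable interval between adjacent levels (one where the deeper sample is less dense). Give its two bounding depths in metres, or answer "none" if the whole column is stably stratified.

51–68 m

Evaluate Δρ/ρ₀ = −αΔT + βΔS across each adjacent pair:
  14–23 m: −αΔT+βΔS = −(1.9 × 10⁻⁴)(-5.9)+(7.1 × 10⁻⁴)(-0.48) = 7.8 × 10⁻⁴ → stable
  23–51 m: −αΔT+βΔS = −(1.9 × 10⁻⁴)(-5.9)+(7.1 × 10⁻⁴)(+1.46) = 2.2 × 10⁻³ → stable
  51–68 m: −αΔT+βΔS = −(1.9 × 10⁻⁴)(+11.9)+(7.1 × 10⁻⁴)(-0.98) = -3.0 × 10⁻³ → UNSTABLE
  68–143 m: −αΔT+βΔS = −(1.9 × 10⁻⁴)(-5.5)+(7.1 × 10⁻⁴)(+0.41) = 1.3 × 10⁻³ → stable
  143–171 m: −αΔT+βΔS = −(1.9 × 10⁻⁴)(-2.6)+(7.1 × 10⁻⁴)(+0.58) = 9.1 × 10⁻⁴ → stable
The 51–68 m interval has Δρ < 0: lighter water underlies denser water.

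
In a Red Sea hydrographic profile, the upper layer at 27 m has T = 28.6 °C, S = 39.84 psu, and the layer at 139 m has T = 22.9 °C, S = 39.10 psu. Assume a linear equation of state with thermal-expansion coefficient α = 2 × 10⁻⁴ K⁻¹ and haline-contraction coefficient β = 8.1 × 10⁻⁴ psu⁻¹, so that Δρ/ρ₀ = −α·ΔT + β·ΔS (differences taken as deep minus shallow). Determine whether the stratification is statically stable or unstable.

stable

ΔT = 22.9 − 28.6 = -5.7 K and ΔS = 39.10 − 39.84 = -0.74 psu (deep − shallow).
−αΔT = 1.14 × 10⁻³; βΔS = -5.994 × 10⁻⁴; sum Δρ/ρ₀ = 5.406 × 10⁻⁴.
Δρ/ρ₀ > 0, so Δρ > 0: deeper water is denser → statically stable.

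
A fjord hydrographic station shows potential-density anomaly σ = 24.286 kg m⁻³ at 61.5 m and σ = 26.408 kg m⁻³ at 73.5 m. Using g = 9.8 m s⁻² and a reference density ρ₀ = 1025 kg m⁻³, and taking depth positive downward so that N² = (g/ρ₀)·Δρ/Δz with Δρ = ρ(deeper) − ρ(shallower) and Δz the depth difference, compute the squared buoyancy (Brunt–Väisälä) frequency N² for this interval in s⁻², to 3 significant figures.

1.69 × 10⁻³ s⁻²

Δρ = 1026.408 − 1024.286 = 2.122 kg m⁻³ over Δz = 73.5 − 61.5 = 12 m.
N² = (9.8/1025) × (2.122/12) = 1.6907 × 10⁻³ s⁻² ≈ 1.69 × 10⁻³ s⁻².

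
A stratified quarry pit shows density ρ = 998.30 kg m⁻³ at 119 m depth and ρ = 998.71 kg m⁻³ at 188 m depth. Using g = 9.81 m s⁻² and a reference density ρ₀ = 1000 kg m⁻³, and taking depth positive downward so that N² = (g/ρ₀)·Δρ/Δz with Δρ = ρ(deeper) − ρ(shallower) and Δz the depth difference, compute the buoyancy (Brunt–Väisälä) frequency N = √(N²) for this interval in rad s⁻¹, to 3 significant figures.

7.63 × 10⁻³ rad s⁻¹

Δρ = 998.71 − 998.30 = 0.41 kg m⁻³ over Δz = 188 − 119 = 69 m.
N² = (9.81/1000) × (0.41/69) = 5.8291 × 10⁻⁵ s⁻².
N = √(5.8291 × 10⁻⁵) = 7.6349 × 10⁻³ rad s⁻¹ ≈ 7.63 × 10⁻³ rad s⁻¹.
Since Δρ > 0 the layer is stably stratified.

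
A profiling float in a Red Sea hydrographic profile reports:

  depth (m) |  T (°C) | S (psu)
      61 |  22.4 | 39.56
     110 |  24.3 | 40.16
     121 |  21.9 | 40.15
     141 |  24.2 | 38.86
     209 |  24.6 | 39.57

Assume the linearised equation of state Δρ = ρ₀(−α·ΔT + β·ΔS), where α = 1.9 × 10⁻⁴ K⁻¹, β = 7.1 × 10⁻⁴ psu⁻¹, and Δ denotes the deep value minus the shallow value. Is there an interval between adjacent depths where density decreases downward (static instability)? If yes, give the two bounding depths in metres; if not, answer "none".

Evaluate Δρ/ρ₀ = −αΔT + βΔS across each adjacent pair:
  61–110 m: −αΔT+βΔS = −(1.9 × 10⁻⁴)(+1.9)+(7.1 × 10⁻⁴)(+0.60) = 6.5 × 10⁻⁵ → stable
  110–121 m: −αΔT+βΔS = −(1.9 × 10⁻⁴)(-2.4)+(7.1 × 10⁻⁴)(-0.01) = 4.5 × 10⁻⁴ → stable
  121–141 m: −αΔT+βΔS = −(1.9 × 10⁻⁴)(+2.3)+(7.1 × 10⁻⁴)(-1.29) = -1.4 × 10⁻³ → UNSTABLE
  141–209 m: −αΔT+βΔS = −(1.9 × 10⁻⁴)(+0.4)+(7.1 × 10⁻⁴)(+0.71) = 4.3 × 10⁻⁴ → stable
The 121–141 m interval has Δρ < 0: lighter water underlies denser water.

121–141 m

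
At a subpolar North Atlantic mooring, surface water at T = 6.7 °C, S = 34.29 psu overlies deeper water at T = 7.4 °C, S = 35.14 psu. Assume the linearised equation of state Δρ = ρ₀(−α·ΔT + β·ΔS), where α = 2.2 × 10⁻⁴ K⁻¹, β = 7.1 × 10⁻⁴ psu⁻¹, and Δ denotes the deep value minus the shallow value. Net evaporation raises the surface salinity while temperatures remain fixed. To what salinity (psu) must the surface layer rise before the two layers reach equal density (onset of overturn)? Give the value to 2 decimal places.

34.92 psu

Neutral buoyancy requires −α(T_deep − T_surf) + β(S_deep − S_surf′) = 0.
S_surf′ = S_deep − (α/β)·ΔT = 35.14 − (2.2 × 10⁻⁴/7.1 × 10⁻⁴)·(+0.7) = 34.9231 psu.
Increase required: 34.9231 − 34.29 = 0.6331 psu.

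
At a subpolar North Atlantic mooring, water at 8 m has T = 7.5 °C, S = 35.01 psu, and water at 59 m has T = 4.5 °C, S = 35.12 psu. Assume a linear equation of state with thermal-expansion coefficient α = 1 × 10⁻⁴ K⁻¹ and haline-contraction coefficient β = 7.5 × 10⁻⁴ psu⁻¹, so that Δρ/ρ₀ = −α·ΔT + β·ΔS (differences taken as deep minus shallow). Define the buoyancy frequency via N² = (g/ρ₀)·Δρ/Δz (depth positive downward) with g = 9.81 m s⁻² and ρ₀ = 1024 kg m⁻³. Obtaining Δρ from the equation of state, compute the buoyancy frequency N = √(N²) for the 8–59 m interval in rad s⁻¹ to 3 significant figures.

8.58 × 10⁻³ rad s⁻¹

ΔT = -3.0 K, ΔS = +0.11 psu (deep − shallow).
Δρ/ρ₀ = −αΔT + βΔS = 3.00 × 10⁻⁴ + 8.25 × 10⁻⁵ = 3.825 × 10⁻⁴, so Δρ ≈ 0.3917 kg m⁻³.
N² = (g/ρ₀)·Δρ/Δz = g·(Δρ/ρ₀)/Δz = 9.81 × 3.825 × 10⁻⁴ / 51 = 7.3575 × 10⁻⁵ s⁻².
N = √(7.3575 × 10⁻⁵) = 8.5776 × 10⁻³ rad s⁻¹ ≈ 8.58 × 10⁻³ rad s⁻¹.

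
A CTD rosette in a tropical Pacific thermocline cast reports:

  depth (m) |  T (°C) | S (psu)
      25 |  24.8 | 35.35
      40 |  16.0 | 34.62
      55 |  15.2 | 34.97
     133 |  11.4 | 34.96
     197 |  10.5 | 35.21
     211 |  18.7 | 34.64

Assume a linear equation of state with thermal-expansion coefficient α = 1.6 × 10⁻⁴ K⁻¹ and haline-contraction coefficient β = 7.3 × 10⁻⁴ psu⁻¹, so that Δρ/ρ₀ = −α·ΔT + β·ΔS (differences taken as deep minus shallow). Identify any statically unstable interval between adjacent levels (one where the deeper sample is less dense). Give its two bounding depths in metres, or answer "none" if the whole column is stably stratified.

Evaluate Δρ/ρ₀ = −αΔT + βΔS across each adjacent pair:
  25–40 m: −αΔT+βΔS = −(1.6 × 10⁻⁴)(-8.8)+(7.3 × 10⁻⁴)(-0.73) = 8.8 × 10⁻⁴ → stable
  40–55 m: −αΔT+βΔS = −(1.6 × 10⁻⁴)(-0.8)+(7.3 × 10⁻⁴)(+0.35) = 3.8 × 10⁻⁴ → stable
  55–133 m: −αΔT+βΔS = −(1.6 × 10⁻⁴)(-3.8)+(7.3 × 10⁻⁴)(-0.01) = 6.0 × 10⁻⁴ → stable
  133–197 m: −αΔT+βΔS = −(1.6 × 10⁻⁴)(-0.9)+(7.3 × 10⁻⁴)(+0.25) = 3.3 × 10⁻⁴ → stable
  197–211 m: −αΔT+βΔS = −(1.6 × 10⁻⁴)(+8.2)+(7.3 × 10⁻⁴)(-0.57) = -1.7 × 10⁻³ → UNSTABLE
The 197–211 m interval has Δρ < 0: lighter water underlies denser water.

197–211 m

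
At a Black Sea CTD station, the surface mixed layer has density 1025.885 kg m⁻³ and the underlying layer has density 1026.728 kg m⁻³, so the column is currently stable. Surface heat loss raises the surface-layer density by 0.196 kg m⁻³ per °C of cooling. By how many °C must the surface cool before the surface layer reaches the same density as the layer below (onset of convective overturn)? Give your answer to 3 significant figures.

4.30 °C

Density deficit of the surface layer: 1026.728 − 1025.885 = 0.843 kg m⁻³.
Required change = 0.843 / 0.196 = 4.30 °C.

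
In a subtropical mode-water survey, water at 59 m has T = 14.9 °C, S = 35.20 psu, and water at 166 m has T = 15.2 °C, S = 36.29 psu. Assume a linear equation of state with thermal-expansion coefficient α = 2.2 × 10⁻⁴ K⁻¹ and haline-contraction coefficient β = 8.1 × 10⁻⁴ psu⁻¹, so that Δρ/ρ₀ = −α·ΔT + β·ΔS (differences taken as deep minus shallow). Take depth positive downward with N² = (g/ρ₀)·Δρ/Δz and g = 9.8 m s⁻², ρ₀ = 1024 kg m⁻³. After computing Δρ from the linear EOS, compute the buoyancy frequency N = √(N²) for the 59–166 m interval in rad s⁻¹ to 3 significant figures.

8.65 × 10⁻³ rad s⁻¹

ΔT = +0.3 K, ΔS = +1.09 psu (deep − shallow).
Δρ/ρ₀ = −αΔT + βΔS = -6.60 × 10⁻⁵ + 8.829 × 10⁻⁴ = 8.169 × 10⁻⁴, so Δρ ≈ 0.8365 kg m⁻³.
N² = (g/ρ₀)·Δρ/Δz = g·(Δρ/ρ₀)/Δz = 9.8 × 8.169 × 10⁻⁴ / 107 = 7.4819 × 10⁻⁵ s⁻².
N = √(7.4819 × 10⁻⁵) = 8.6498 × 10⁻³ rad s⁻¹ ≈ 8.65 × 10⁻³ rad s⁻¹.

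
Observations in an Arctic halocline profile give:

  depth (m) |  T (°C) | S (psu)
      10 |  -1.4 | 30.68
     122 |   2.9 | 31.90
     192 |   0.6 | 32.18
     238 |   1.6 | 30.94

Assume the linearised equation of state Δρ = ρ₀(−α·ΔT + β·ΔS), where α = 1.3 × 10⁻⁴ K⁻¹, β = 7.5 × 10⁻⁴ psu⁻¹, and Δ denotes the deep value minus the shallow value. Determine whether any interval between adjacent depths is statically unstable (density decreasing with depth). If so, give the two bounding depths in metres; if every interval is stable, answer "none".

192–238 m

Evaluate Δρ/ρ₀ = −αΔT + βΔS across each adjacent pair:
  10–122 m: −αΔT+βΔS = −(1.3 × 10⁻⁴)(+4.3)+(7.5 × 10⁻⁴)(+1.22) = 3.6 × 10⁻⁴ → stable
  122–192 m: −αΔT+βΔS = −(1.3 × 10⁻⁴)(-2.3)+(7.5 × 10⁻⁴)(+0.28) = 5.1 × 10⁻⁴ → stable
  192–238 m: −αΔT+βΔS = −(1.3 × 10⁻⁴)(+1.0)+(7.5 × 10⁻⁴)(-1.24) = -1.1 × 10⁻³ → UNSTABLE
The 192–238 m interval has Δρ < 0: lighter water underlies denser water.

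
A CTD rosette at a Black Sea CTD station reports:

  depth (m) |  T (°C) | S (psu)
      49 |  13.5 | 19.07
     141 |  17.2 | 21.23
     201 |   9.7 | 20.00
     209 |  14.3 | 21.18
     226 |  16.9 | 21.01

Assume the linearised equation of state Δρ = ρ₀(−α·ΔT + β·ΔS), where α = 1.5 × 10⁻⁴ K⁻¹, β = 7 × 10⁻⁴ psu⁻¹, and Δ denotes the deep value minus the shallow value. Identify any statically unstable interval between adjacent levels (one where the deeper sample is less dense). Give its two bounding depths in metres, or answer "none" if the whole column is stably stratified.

Evaluate Δρ/ρ₀ = −αΔT + βΔS across each adjacent pair:
  49–141 m: −αΔT+βΔS = −(1.5 × 10⁻⁴)(+3.7)+(7 × 10⁻⁴)(+2.16) = 9.6 × 10⁻⁴ → stable
  141–201 m: −αΔT+βΔS = −(1.5 × 10⁻⁴)(-7.5)+(7 × 10⁻⁴)(-1.23) = 2.6 × 10⁻⁴ → stable
  201–209 m: −αΔT+βΔS = −(1.5 × 10⁻⁴)(+4.6)+(7 × 10⁻⁴)(+1.18) = 1.4 × 10⁻⁴ → stable
  209–226 m: −αΔT+βΔS = −(1.5 × 10⁻⁴)(+2.6)+(7 × 10⁻⁴)(-0.17) = -5.1 × 10⁻⁴ → UNSTABLE
The 209–226 m interval has Δρ < 0: lighter water underlies denser water.

209–226 m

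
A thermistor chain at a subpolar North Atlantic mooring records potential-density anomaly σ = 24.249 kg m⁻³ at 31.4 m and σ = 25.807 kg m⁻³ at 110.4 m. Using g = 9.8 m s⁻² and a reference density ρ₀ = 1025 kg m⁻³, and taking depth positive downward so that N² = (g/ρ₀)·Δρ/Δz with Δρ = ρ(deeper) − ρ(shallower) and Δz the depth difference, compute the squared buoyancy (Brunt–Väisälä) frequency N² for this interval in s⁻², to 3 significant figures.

Δρ = 1025.807 − 1024.249 = 1.558 kg m⁻³ over Δz = 110.4 − 31.4 = 79 m.
N² = (9.8/1025) × (1.558/79) = 1.8856 × 10⁻⁴ s⁻² ≈ 1.89 × 10⁻⁴ s⁻².

1.89 × 10⁻⁴ s⁻²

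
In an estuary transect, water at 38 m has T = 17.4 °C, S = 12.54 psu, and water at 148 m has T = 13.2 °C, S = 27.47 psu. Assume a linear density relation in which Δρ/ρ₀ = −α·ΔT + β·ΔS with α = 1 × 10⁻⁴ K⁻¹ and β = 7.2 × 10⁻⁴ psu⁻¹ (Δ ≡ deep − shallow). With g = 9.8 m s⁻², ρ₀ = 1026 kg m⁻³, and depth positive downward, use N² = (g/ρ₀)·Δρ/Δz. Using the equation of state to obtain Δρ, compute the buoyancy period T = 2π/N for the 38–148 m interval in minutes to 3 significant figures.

3.32 min

ΔT = -4.2 K, ΔS = +14.93 psu (deep − shallow).
Δρ/ρ₀ = −αΔT + βΔS = 4.20 × 10⁻⁴ + 0.0107496 = 0.0111696, so Δρ ≈ 11.46 kg m⁻³.
N² = (g/ρ₀)·Δρ/Δz = g·(Δρ/ρ₀)/Δz = 9.8 × 0.0111696 / 110 = 9.9511 × 10⁻⁴ s⁻².
N = √(9.9511 × 10⁻⁴) = 0.031545 rad s⁻¹ → T = 2π/N = 199.18 s = 3.3197 min ≈ 3.32 min.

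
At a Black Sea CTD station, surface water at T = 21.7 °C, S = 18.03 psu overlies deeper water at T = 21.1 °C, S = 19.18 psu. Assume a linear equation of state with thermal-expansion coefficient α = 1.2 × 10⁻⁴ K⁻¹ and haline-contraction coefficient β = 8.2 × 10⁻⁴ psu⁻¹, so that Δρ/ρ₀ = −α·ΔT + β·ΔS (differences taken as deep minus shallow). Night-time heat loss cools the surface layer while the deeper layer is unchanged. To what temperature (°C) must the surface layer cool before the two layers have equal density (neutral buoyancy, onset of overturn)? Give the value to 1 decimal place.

13.2 °C

Neutral buoyancy requires Δρ = 0, i.e. −α(T_deep − T_surf′) + β(S_deep − S_surf) = 0.
T_surf′ = T_deep − (β/α)·ΔS = 21.1 − (8.2 × 10⁻⁴/1.2 × 10⁻⁴)·(+1.15) = 13.242 °C.
Cooling required: 21.7 − (13.242) = 8.458 °C.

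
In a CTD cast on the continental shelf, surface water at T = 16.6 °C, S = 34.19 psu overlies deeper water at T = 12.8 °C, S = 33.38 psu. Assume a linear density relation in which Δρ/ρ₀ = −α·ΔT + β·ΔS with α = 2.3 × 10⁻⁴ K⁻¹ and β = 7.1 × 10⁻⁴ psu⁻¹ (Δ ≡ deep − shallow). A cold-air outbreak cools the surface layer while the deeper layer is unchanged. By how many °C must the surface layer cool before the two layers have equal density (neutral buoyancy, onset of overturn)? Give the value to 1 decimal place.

1.3 °C

Neutral buoyancy requires Δρ = 0, i.e. −α(T_deep − T_surf′) + β(S_deep − S_surf) = 0.
T_surf′ = T_deep − (β/α)·ΔS = 12.8 − (7.1 × 10⁻⁴/2.3 × 10⁻⁴)·(-0.81) = 15.300 °C.
Cooling required: 16.6 − (15.300) = 1.300 °C.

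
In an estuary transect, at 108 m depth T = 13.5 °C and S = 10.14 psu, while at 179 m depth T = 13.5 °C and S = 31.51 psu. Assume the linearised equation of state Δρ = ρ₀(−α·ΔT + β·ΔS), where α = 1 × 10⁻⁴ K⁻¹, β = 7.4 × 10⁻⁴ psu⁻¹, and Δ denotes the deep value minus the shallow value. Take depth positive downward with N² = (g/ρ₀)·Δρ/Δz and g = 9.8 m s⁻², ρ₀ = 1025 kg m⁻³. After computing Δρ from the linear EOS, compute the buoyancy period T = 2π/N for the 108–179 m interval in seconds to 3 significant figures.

134 s

ΔT = +0.0 K, ΔS = +21.37 psu (deep − shallow).
Δρ/ρ₀ = −αΔT + βΔS = 0 + 0.0158138 = 0.0158138, so Δρ ≈ 16.21 kg m⁻³.
N² = (g/ρ₀)·Δρ/Δz = g·(Δρ/ρ₀)/Δz = 9.8 × 0.0158138 / 71 = 2.1827 × 10⁻³ s⁻².
N = √(2.1827 × 10⁻³) = 0.046719 rad s⁻¹ → T = 2π/N = 134.49 s ≈ 134 s.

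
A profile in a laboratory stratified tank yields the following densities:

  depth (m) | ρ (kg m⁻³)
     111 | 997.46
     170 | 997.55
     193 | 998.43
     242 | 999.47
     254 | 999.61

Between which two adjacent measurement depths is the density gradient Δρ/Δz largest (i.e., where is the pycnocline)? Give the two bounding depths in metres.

170–193 m

Compute the density gradient over each adjacent pair:
  111–170 m: Δρ/Δz = 0.09/59 = 1.5 × 10⁻³ kg m⁻⁴
  170–193 m: Δρ/Δz = 0.88/23 = 0.038 kg m⁻⁴
  193–242 m: Δρ/Δz = 1.04/49 = 0.021 kg m⁻⁴
  242–254 m: Δρ/Δz = 0.14/12 = 0.012 kg m⁻⁴
The largest gradient is in the 170–193 m interval — the pycnocline.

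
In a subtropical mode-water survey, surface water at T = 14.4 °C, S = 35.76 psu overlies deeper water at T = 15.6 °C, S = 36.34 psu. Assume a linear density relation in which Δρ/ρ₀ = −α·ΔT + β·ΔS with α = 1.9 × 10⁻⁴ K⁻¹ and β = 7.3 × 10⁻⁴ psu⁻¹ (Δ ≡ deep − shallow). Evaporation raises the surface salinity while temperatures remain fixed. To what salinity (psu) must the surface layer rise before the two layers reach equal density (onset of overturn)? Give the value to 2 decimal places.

Neutral buoyancy requires −α(T_deep − T_surf) + β(S_deep − S_surf′) = 0.
S_surf′ = S_deep − (α/β)·ΔT = 36.34 − (1.9 × 10⁻⁴/7.3 × 10⁻⁴)·(+1.2) = 36.0277 psu.
Increase required: 36.0277 − 35.76 = 0.2677 psu.

36.03 psu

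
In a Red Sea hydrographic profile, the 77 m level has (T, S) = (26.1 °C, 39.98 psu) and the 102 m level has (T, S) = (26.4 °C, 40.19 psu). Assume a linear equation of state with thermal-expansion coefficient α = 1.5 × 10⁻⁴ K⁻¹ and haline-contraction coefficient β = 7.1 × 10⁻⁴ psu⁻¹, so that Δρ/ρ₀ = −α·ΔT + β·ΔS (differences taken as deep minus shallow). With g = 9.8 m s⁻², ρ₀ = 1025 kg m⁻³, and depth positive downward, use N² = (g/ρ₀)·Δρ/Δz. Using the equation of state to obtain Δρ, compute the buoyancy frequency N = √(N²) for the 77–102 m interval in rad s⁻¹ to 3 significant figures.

ΔT = +0.3 K, ΔS = +0.21 psu (deep − shallow).
Δρ/ρ₀ = −αΔT + βΔS = -4.50 × 10⁻⁵ + 1.491 × 10⁻⁴ = 1.041 × 10⁻⁴, so Δρ ≈ 0.1067 kg m⁻³.
N² = (g/ρ₀)·Δρ/Δz = g·(Δρ/ρ₀)/Δz = 9.8 × 1.041 × 10⁻⁴ / 25 = 4.0807 × 10⁻⁵ s⁻².
N = √(4.0807 × 10⁻⁵) = 6.3880 × 10⁻³ rad s⁻¹ ≈ 6.39 × 10⁻³ rad s⁻¹.

6.39 × 10⁻³ rad s⁻¹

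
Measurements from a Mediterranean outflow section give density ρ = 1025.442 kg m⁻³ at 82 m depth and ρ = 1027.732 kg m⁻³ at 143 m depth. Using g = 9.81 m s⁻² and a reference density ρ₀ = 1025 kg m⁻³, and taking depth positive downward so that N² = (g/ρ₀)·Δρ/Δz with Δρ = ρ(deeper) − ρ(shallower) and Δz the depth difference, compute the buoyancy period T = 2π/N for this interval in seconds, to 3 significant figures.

Δρ = 1027.732 − 1025.442 = 2.290 kg m⁻³ over Δz = 143 − 82 = 61 m.
N² = (9.81/1025) × (2.290/61) = 3.5929 × 10⁻⁴ s⁻².
N = √(3.5929 × 10⁻⁴) = 0.018955 rad s⁻¹, so T = 2π/N = 331.48 s ≈ 331 s.
Since Δρ > 0 the layer is stably stratified.

331 s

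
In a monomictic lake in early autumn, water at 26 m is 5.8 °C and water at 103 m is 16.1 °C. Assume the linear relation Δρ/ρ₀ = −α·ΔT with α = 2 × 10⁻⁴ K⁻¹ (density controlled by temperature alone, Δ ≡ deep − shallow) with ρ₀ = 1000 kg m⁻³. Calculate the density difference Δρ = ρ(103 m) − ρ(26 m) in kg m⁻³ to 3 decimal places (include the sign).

-2.060 kg m⁻³

ΔT = +10.3 K, Δρ/ρ₀ = −αΔT = -2.06 × 10⁻³.
Δρ = 1000 × (-2.06 × 10⁻³) = -2.060 kg m⁻³.
Negative Δρ: lighter below, statically unstable.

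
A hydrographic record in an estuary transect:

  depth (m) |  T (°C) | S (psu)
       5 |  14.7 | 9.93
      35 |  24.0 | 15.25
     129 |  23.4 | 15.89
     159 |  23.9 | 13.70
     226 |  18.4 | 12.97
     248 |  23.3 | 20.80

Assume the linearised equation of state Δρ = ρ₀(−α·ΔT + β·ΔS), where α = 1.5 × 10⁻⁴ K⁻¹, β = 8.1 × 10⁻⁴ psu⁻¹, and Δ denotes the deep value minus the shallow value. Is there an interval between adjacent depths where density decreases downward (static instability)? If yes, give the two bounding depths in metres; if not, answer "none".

Evaluate Δρ/ρ₀ = −αΔT + βΔS across each adjacent pair:
  5–35 m: −αΔT+βΔS = −(1.5 × 10⁻⁴)(+9.3)+(8.1 × 10⁻⁴)(+5.32) = 2.9 × 10⁻³ → stable
  35–129 m: −αΔT+βΔS = −(1.5 × 10⁻⁴)(-0.6)+(8.1 × 10⁻⁴)(+0.64) = 6.1 × 10⁻⁴ → stable
  129–159 m: −αΔT+βΔS = −(1.5 × 10⁻⁴)(+0.5)+(8.1 × 10⁻⁴)(-2.19) = -1.8 × 10⁻³ → UNSTABLE
  159–226 m: −αΔT+βΔS = −(1.5 × 10⁻⁴)(-5.5)+(8.1 × 10⁻⁴)(-0.73) = 2.3 × 10⁻⁴ → stable
  226–248 m: −αΔT+βΔS = −(1.5 × 10⁻⁴)(+4.9)+(8.1 × 10⁻⁴)(+7.83) = 5.6 × 10⁻³ → stable
The 129–159 m interval has Δρ < 0: lighter water underlies denser water.

129–159 m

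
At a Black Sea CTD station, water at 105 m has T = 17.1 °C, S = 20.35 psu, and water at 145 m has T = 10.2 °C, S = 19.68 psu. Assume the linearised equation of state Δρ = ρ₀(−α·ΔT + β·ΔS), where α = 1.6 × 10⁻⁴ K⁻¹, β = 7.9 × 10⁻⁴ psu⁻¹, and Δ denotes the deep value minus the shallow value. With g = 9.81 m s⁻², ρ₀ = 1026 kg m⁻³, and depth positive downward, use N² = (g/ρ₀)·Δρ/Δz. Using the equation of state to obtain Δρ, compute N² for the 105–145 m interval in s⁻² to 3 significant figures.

ΔT = -6.9 K, ΔS = -0.67 psu (deep − shallow).
Δρ/ρ₀ = −αΔT + βΔS = 1.104 × 10⁻³ − 5.293 × 10⁻⁴ = 5.747 × 10⁻⁴, so Δρ ≈ 0.5896 kg m⁻³.
N² = (g/ρ₀)·Δρ/Δz = g·(Δρ/ρ₀)/Δz = 9.81 × 5.747 × 10⁻⁴ / 40 = 1.4095 × 10⁻⁴ s⁻² ≈ 1.41 × 10⁻⁴ s⁻².

1.41 × 10⁻⁴ s⁻²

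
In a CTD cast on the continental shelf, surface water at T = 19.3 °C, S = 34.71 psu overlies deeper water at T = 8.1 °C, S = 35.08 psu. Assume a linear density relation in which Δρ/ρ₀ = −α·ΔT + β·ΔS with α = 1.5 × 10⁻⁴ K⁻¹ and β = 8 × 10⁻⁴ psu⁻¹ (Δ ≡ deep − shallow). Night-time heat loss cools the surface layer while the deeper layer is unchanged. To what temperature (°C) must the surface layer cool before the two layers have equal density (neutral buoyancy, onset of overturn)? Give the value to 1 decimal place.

Neutral buoyancy requires Δρ = 0, i.e. −α(T_deep − T_surf′) + β(S_deep − S_surf) = 0.
T_surf′ = T_deep − (β/α)·ΔS = 8.1 − (8 × 10⁻⁴/1.5 × 10⁻⁴)·(+0.37) = 6.127 °C.
Cooling required: 19.3 − (6.127) = 13.173 °C.

6.1 °C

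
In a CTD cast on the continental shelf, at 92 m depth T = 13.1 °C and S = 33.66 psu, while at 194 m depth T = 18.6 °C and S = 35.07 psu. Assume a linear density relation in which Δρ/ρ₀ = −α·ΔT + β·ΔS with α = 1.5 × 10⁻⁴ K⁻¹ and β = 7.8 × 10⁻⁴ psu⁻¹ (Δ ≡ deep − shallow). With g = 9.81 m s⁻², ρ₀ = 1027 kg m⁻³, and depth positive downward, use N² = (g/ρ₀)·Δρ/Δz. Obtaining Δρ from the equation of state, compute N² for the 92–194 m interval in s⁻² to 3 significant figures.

ΔT = +5.5 K, ΔS = +1.41 psu (deep − shallow).
Δρ/ρ₀ = −αΔT + βΔS = -8.25 × 10⁻⁴ + 1.0998 × 10⁻³ = 2.748 × 10⁻⁴, so Δρ ≈ 0.2822 kg m⁻³.
N² = (g/ρ₀)·Δρ/Δz = g·(Δρ/ρ₀)/Δz = 9.81 × 2.748 × 10⁻⁴ / 102 = 2.6429 × 10⁻⁵ s⁻² ≈ 2.64 × 10⁻⁵ s⁻².

2.64 × 10⁻⁵ s⁻²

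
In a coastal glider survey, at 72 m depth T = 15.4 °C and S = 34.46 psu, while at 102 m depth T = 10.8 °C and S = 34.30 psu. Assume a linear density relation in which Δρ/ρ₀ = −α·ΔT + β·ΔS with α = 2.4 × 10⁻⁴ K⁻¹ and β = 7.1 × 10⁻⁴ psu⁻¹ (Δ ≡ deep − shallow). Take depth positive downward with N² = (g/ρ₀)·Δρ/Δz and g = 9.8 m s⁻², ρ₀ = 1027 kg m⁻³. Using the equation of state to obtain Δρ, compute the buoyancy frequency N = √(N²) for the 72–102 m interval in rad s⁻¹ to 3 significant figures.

ΔT = -4.6 K, ΔS = -0.16 psu (deep − shallow).
Δρ/ρ₀ = −αΔT + βΔS = 1.104 × 10⁻³ − 1.136 × 10⁻⁴ = 9.904 × 10⁻⁴, so Δρ ≈ 1.017 kg m⁻³.
N² = (g/ρ₀)·Δρ/Δz = g·(Δρ/ρ₀)/Δz = 9.8 × 9.904 × 10⁻⁴ / 30 = 3.2353 × 10⁻⁴ s⁻².
N = √(3.2353 × 10⁻⁴) = 0.017987 rad s⁻¹ ≈ 0.0180 rad s⁻¹.

0.0180 rad s⁻¹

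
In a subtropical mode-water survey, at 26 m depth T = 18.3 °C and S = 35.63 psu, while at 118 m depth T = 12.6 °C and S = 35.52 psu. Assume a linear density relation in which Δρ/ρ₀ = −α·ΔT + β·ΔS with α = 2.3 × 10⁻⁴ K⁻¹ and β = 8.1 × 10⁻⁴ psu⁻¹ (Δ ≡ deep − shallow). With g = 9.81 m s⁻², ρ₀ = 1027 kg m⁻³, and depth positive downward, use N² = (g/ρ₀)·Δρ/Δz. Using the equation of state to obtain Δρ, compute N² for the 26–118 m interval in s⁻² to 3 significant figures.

ΔT = -5.7 K, ΔS = -0.11 psu (deep − shallow).
Δρ/ρ₀ = −αΔT + βΔS = 1.311 × 10⁻³ − 8.91 × 10⁻⁵ = 1.2219 × 10⁻³, so Δρ ≈ 1.255 kg m⁻³.
N² = (g/ρ₀)·Δρ/Δz = g·(Δρ/ρ₀)/Δz = 9.81 × 1.2219 × 10⁻³ / 92 = 1.3029 × 10⁻⁴ s⁻² ≈ 1.30 × 10⁻⁴ s⁻².

1.30 × 10⁻⁴ s⁻²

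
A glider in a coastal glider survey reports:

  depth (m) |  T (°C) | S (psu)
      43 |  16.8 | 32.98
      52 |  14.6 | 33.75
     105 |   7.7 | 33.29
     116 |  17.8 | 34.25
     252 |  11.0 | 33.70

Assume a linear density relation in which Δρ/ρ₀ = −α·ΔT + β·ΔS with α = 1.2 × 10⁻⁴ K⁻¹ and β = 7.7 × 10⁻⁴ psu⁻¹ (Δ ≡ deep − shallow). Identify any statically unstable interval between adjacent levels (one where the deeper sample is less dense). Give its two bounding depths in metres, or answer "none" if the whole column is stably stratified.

105–116 m

Evaluate Δρ/ρ₀ = −αΔT + βΔS across each adjacent pair:
  43–52 m: −αΔT+βΔS = −(1.2 × 10⁻⁴)(-2.2)+(7.7 × 10⁻⁴)(+0.77) = 8.6 × 10⁻⁴ → stable
  52–105 m: −αΔT+βΔS = −(1.2 × 10⁻⁴)(-6.9)+(7.7 × 10⁻⁴)(-0.46) = 4.7 × 10⁻⁴ → stable
  105–116 m: −αΔT+βΔS = −(1.2 × 10⁻⁴)(+10.1)+(7.7 × 10⁻⁴)(+0.96) = -4.7 × 10⁻⁴ → UNSTABLE
  116–252 m: −αΔT+βΔS = −(1.2 × 10⁻⁴)(-6.8)+(7.7 × 10⁻⁴)(-0.55) = 3.9 × 10⁻⁴ → stable
The 105–116 m interval has Δρ < 0: lighter water underlies denser water.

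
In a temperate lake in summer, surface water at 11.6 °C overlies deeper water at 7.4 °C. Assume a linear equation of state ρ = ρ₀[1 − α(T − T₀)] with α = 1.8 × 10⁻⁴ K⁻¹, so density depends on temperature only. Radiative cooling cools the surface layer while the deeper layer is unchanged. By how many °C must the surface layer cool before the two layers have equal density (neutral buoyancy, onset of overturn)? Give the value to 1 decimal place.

4.2 °C

With temperature the only control, equal density requires T_surf′ = T_deep.
T_surf′ = 7.4 °C.
Cooling required: 11.6 − 7.4 = 4.2 °C.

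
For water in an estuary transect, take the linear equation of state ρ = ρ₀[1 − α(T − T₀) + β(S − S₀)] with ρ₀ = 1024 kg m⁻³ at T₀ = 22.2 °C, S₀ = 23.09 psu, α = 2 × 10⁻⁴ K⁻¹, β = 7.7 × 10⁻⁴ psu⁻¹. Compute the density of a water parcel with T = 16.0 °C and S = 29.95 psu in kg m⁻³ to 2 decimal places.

1030.68 kg m⁻³

T − T₀ = -6.2 K, S − S₀ = +6.86 psu.
Bracket = 1 − α·(-6.2) + β·(+6.86) = 1 + (6.5222 × 10⁻³) = 1.0065222.
ρ = 1024 × 1.0065222 = 1030.68 kg m⁻³.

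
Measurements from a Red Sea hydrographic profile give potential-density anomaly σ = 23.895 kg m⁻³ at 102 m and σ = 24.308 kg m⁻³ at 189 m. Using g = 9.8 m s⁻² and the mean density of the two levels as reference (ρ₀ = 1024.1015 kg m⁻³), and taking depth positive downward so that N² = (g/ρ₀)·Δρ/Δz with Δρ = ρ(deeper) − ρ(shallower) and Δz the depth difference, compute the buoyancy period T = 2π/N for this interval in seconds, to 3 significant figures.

Δρ = 1024.308 − 1023.895 = 0.413 kg m⁻³ over Δz = 189 − 102 = 87 m.
N² = (9.8/1024.1015) × (0.413/87) = 4.5427 × 10⁻⁵ s⁻².
N = √(4.5427 × 10⁻⁵) = 6.7400 × 10⁻³ rad s⁻¹, so T = 2π/N = 932.22 s ≈ 932 s.
N² > 0, so the interval is statically stable.

932 s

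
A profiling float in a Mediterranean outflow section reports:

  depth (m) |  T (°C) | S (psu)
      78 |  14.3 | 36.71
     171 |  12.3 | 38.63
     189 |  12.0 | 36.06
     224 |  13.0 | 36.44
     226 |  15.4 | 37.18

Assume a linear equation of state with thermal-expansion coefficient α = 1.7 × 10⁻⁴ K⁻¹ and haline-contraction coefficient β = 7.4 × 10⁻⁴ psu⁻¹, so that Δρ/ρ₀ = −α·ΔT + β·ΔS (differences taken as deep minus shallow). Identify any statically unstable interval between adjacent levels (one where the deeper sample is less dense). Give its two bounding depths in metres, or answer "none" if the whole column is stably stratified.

171–189 m

Evaluate Δρ/ρ₀ = −αΔT + βΔS across each adjacent pair:
  78–171 m: −αΔT+βΔS = −(1.7 × 10⁻⁴)(-2.0)+(7.4 × 10⁻⁴)(+1.92) = 1.8 × 10⁻³ → stable
  171–189 m: −αΔT+βΔS = −(1.7 × 10⁻⁴)(-0.3)+(7.4 × 10⁻⁴)(-2.57) = -1.9 × 10⁻³ → UNSTABLE
  189–224 m: −αΔT+βΔS = −(1.7 × 10⁻⁴)(+1.0)+(7.4 × 10⁻⁴)(+0.38) = 1.1 × 10⁻⁴ → stable
  224–226 m: −αΔT+βΔS = −(1.7 × 10⁻⁴)(+2.4)+(7.4 × 10⁻⁴)(+0.74) = 1.4 × 10⁻⁴ → stable
The 171–189 m interval has Δρ < 0: lighter water underlies denser water.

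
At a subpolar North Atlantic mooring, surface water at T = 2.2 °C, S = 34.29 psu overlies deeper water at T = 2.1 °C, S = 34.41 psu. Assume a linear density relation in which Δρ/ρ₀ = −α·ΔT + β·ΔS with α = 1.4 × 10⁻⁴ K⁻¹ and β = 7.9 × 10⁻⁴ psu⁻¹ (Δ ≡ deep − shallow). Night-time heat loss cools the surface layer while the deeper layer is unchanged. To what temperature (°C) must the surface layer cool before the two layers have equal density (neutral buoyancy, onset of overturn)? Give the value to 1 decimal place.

Neutral buoyancy requires Δρ = 0, i.e. −α(T_deep − T_surf′) + β(S_deep − S_surf) = 0.
T_surf′ = T_deep − (β/α)·ΔS = 2.1 − (7.9 × 10⁻⁴/1.4 × 10⁻⁴)·(+0.12) = 1.423 °C.
Cooling required: 2.2 − (1.423) = 0.777 °C.

1.4 °C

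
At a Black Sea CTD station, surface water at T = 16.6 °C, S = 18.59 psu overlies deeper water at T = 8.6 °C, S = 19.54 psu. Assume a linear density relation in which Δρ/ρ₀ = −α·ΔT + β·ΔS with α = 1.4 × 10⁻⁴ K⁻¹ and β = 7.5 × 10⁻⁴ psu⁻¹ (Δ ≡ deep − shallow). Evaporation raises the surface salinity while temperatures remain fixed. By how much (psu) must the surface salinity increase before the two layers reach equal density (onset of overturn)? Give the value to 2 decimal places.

2.44 psu

Neutral buoyancy requires −α(T_deep − T_surf) + β(S_deep − S_surf′) = 0.
S_surf′ = S_deep − (α/β)·ΔT = 19.54 − (1.4 × 10⁻⁴/7.5 × 10⁻⁴)·(-8.0) = 21.0333 psu.
Increase required: 21.0333 − 18.59 = 2.4433 psu.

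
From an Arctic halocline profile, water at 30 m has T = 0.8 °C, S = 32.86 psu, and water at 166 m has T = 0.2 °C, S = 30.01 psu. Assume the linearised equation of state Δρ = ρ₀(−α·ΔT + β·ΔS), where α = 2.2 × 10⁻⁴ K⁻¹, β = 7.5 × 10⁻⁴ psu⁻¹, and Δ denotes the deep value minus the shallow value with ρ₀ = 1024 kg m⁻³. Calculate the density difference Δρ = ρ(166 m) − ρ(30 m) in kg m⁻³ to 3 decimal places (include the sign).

-2.054 kg m⁻³

ΔT = -0.6 K, ΔS = -2.85 psu (deep − shallow).
Δρ/ρ₀ = −(2.2 × 10⁻⁴)(-0.6) + (7.5 × 10⁻⁴)(-2.85) = -2.0055 × 10⁻³.
Δρ = 1024 × (-2.0055 × 10⁻³) = -2.054 kg m⁻³.
Negative Δρ: lighter below, statically unstable.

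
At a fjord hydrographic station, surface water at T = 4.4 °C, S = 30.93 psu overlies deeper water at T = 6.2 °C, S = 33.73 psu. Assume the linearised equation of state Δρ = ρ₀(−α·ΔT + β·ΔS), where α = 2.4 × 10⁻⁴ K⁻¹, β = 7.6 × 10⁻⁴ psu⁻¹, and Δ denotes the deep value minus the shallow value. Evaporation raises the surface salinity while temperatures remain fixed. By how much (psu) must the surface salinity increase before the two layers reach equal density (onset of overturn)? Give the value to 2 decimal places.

Neutral buoyancy requires −α(T_deep − T_surf) + β(S_deep − S_surf′) = 0.
S_surf′ = S_deep − (α/β)·ΔT = 33.73 − (2.4 × 10⁻⁴/7.6 × 10⁻⁴)·(+1.8) = 33.1616 psu.
Increase required: 33.1616 − 30.93 = 2.2316 psu.

2.23 psu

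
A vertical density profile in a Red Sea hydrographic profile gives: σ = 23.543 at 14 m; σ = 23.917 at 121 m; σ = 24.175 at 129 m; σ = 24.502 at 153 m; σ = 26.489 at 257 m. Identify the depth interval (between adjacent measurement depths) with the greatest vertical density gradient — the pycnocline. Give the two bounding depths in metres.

121–129 m

Compute the density gradient over each adjacent pair:
  14–121 m: Δρ/Δz = 0.374/107 = 3.5 × 10⁻³ kg m⁻⁴
  121–129 m: Δρ/Δz = 0.258/8 = 0.032 kg m⁻⁴
  129–153 m: Δρ/Δz = 0.327/24 = 0.014 kg m⁻⁴
  153–257 m: Δρ/Δz = 1.987/104 = 0.019 kg m⁻⁴
The largest gradient is in the 121–129 m interval — the pycnocline.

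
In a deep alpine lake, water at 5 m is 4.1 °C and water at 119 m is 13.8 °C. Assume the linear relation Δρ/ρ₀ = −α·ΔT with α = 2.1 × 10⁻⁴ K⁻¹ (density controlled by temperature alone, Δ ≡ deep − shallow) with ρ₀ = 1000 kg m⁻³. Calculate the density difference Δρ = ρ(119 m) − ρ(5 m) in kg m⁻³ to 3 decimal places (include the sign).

-2.037 kg m⁻³

ΔT = +9.7 K, Δρ/ρ₀ = −αΔT = -2.037 × 10⁻³.
Δρ = 1000 × (-2.037 × 10⁻³) = -2.037 kg m⁻³.
Negative Δρ: lighter below, statically unstable.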